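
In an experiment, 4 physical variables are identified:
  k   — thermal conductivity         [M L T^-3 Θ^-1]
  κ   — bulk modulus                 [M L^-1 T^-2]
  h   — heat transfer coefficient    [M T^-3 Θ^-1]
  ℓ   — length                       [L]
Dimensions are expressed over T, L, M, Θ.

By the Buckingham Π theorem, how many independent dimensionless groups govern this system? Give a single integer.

1

Dimensional matrix (T×L×M×Θ by k×κ×h×ℓ):
  T: [-3 -2 -3  0]
  L: [ 1 -1  0  1]
  M: [ 1  1  1  0]
  Θ: [-1  0 -1  0]
Row reduction gives pivot columns k,κ,h; rank = 3
Π count = n − r = 4 − 3 = 1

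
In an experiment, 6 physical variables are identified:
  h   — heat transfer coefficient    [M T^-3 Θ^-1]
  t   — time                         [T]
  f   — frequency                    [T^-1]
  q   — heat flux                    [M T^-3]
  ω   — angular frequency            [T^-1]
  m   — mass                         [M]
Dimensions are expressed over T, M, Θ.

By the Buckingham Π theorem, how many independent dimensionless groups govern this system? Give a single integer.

Write exponents as rows T,M,Θ / cols h,t,f,q,ω,m:
  T: [-3  1 -1 -3 -1  0]
  M: [ 1  0  0  1  0  1]
  Θ: [-1  0  0  0  0  0]
Echelon form has 3 nonzero rows (pivots: h,t,q)
Π count = n − r = 6 − 3 = 3

3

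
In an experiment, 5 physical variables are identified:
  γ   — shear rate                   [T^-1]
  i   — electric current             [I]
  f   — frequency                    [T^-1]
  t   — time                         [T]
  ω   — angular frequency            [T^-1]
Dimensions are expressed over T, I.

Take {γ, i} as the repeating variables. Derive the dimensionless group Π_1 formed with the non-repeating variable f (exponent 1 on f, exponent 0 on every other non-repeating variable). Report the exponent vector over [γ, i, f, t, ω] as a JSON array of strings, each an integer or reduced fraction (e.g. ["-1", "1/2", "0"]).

Write exponents as rows T,I / cols γ,i,f,t,ω:
  T: [-1  0 -1  1 -1]
  I: [ 0  1  0  0  0]
RREF → pivots at {γ,i} ⇒ r = 2
Repeat: γ,i; free: f,t,ω
RREF:
  r0: [   1    0    1   -1    1]
  r1: [   0    1    0    0    0]
Fix exponent of f at 1, t at 0, ω at 0; solve each RREF row for its pivot's exponent:
  r0: exp(γ) + (1)·1 = 0 ⇒ exp(γ) = -1
  r1: exp(i) + (0)·1 = 0 ⇒ exp(i) = 0
Π_1 = γ^-1 · f

["-1", "0", "1", "0", "0"]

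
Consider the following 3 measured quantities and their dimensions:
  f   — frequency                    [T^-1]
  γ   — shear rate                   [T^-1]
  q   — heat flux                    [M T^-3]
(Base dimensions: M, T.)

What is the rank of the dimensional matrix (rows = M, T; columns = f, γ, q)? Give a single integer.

2

Write exponents as rows M,T / cols f,γ,q:
  M: [ 0  0  1]
  T: [-1 -1 -3]
Row reduction gives pivot columns f,q; rank = 2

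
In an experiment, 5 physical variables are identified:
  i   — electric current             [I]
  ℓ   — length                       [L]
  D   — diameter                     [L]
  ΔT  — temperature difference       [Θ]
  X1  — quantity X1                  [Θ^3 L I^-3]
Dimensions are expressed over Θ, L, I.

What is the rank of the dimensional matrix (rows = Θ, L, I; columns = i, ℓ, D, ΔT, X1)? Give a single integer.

3

Write exponents as rows Θ,L,I / cols i,ℓ,D,ΔT,X1:
  Θ: [ 0  0  0  1  3]
  L: [ 0  1  1  0  1]
  I: [ 1  0  0  0 -3]
Row reduction gives pivot columns i,ℓ,ΔT; rank = 3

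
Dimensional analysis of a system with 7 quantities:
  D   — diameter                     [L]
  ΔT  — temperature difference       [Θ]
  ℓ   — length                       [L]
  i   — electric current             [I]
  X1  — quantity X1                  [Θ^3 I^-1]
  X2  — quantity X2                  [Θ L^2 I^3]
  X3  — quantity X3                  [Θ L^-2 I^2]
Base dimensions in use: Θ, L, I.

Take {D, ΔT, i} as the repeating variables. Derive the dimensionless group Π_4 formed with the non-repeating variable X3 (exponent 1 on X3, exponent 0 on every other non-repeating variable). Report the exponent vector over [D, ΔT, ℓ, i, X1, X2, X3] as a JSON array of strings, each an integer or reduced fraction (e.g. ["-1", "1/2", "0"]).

["2", "-1", "0", "-2", "0", "0", "1"]

Write exponents as rows Θ,L,I / cols D,ΔT,ℓ,i,X1,X2,X3:
  Θ: [ 0  1  0  0  3  1  1]
  L: [ 1  0  1  0  0  2 -2]
  I: [ 0  0  0  1 -1  3  2]
RREF → pivots at {D,ΔT,i} ⇒ r = 3
Repeat: D,ΔT,i; free: ℓ,X1,X2,X3
RREF:
  r0: [   1    0    1    0    0    2   -2]
  r1: [   0    1    0    0    3    1    1]
  r2: [   0    0    0    1   -1    3    2]
Fix exponent of X3 at 1, ℓ at 0, X1 at 0, X2 at 0; solve each RREF row for its pivot's exponent:
  r0: exp(D) + (-2)·1 = 0 ⇒ exp(D) = 2
  r1: exp(ΔT) + (1)·1 = 0 ⇒ exp(ΔT) = -1
  r2: exp(i) + (2)·1 = 0 ⇒ exp(i) = -2
Π_4 = D^2 · ΔT^-1 · i^-2 · X3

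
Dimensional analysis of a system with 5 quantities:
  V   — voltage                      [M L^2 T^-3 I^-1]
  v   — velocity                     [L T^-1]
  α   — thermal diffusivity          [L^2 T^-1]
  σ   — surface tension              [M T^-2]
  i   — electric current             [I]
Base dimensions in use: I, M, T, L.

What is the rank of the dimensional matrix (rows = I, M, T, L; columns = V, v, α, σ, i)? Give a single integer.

Write exponents as rows I,M,T,L / cols V,v,α,σ,i:
  I: [-1  0  0  0  1]
  M: [ 1  0  0  1  0]
  T: [-3 -1 -1 -2  0]
  L: [ 2  1  2  0  0]
Echelon form has 4 nonzero rows (pivots: V,v,α,σ)

4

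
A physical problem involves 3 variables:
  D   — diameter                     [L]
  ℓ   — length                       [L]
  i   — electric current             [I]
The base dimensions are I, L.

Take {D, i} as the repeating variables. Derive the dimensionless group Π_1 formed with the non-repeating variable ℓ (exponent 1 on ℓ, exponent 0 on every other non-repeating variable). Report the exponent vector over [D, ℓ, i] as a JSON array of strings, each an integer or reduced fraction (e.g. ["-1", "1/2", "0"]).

["-1", "1", "0"]

Write exponents as rows I,L / cols D,ℓ,i:
  I: [ 0  0  1]
  L: [ 1  1  0]
Echelon form has 2 nonzero rows (pivots: D,i)
Repeat: D,i; free: ℓ
RREF:
  r0: [   1    1    0]
  r1: [   0    0    1]
Fix exponent of ℓ at 1; solve each RREF row for its pivot's exponent:
  r0: exp(D) + (1)·1 = 0 ⇒ exp(D) = -1
  r1: exp(i) + (0)·1 = 0 ⇒ exp(i) = 0
Π_1 = D^-1 · ℓ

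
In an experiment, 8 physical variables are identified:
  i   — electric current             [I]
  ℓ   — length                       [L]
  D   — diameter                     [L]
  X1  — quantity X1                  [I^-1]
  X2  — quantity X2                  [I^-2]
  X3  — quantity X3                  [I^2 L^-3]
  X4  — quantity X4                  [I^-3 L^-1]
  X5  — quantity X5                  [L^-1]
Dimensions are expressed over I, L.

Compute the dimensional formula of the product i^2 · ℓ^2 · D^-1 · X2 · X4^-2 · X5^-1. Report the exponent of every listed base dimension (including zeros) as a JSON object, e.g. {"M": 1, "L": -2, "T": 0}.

{"I": 6, "L": 4}

Exponent matrix [I,L] × [i,ℓ,D,X1,X2,X3,X4,X5]:
  I: [ 1  0  0 -1 -2  2 -3  0]
  L: [ 0  1  1  0  0 -3 -1 -1]
  [I]: (2)·1+(2)·0+(-1)·0+(1)·-2+(-2)·-3+(-1)·0 = 6
  [L]: (2)·0+(2)·1+(-1)·1+(1)·0+(-2)·-1+(-1)·-1 = 4
⇒ I^6 L^4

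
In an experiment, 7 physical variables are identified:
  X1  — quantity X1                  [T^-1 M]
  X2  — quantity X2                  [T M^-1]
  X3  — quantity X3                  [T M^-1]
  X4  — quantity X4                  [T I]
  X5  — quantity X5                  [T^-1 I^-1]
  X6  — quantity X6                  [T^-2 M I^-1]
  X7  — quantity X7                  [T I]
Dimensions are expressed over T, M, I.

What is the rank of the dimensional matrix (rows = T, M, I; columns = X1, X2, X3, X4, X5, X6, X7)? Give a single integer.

Dimensional matrix (T×M×I by X1×X2×X3×X4×X5×X6×X7):
  T: [-1  1  1  1 -1 -2  1]
  M: [ 1 -1 -1  0  0  1  0]
  I: [ 0  0  0  1 -1 -1  1]
RREF → pivots at {X1,X4} ⇒ r = 2

2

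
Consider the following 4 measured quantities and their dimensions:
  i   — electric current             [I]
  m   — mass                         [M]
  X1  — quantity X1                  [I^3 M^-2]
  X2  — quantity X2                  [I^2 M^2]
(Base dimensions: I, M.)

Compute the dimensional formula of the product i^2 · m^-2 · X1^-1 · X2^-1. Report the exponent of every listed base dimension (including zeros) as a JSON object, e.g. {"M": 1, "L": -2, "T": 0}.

Write exponents as rows I,M / cols i,m,X1,X2:
  I: [ 1  0  3  2]
  M: [ 0  1 -2  2]
  [I]: (2)·1+(-2)·0+(-1)·3+(-1)·2 = -3
  [M]: (2)·0+(-2)·1+(-1)·-2+(-1)·2 = -2
⇒ I^-3 M^-2

{"I": -3, "M": -2}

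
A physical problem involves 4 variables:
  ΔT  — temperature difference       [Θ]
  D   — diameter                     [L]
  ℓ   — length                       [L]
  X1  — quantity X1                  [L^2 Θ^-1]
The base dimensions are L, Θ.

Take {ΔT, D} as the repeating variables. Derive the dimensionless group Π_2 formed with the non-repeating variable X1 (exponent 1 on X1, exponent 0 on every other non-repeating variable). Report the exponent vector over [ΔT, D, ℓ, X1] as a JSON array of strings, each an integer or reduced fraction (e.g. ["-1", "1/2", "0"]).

["1", "-2", "0", "1"]

Dimensional matrix (L×Θ by ΔT×D×ℓ×X1):
  L: [ 0  1  1  2]
  Θ: [ 1  0  0 -1]
Echelon form has 2 nonzero rows (pivots: ΔT,D)
Pivot set = {ΔT,D}, free = {ℓ,X1}
RREF:
  r0: [   1    0    0   -1]
  r1: [   0    1    1    2]
Fix exponent of X1 at 1, ℓ at 0; solve each RREF row for its pivot's exponent:
  r0: exp(ΔT) + (-1)·1 = 0 ⇒ exp(ΔT) = 1
  r1: exp(D) + (2)·1 = 0 ⇒ exp(D) = -2
Π_2 = ΔT · D^-2 · X1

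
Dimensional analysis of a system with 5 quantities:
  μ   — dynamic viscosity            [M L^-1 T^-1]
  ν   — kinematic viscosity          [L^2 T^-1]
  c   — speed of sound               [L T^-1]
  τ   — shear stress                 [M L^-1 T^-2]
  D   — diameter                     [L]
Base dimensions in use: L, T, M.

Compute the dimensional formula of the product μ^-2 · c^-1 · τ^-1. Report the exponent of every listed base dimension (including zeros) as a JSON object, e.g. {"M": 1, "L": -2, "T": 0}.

Exponent matrix [L,T,M] × [μ,ν,c,τ,D]:
  L: [-1  2  1 -1  1]
  T: [-1 -1 -1 -2  0]
  M: [ 1  0  0  1  0]
  [L]: (-2)·-1+(-1)·1+(-1)·-1 = 2
  [T]: (-2)·-1+(-1)·-1+(-1)·-2 = 5
  [M]: (-2)·1+(-1)·0+(-1)·1 = -3
⇒ L^2 T^5 M^-3

{"L": 2, "T": 5, "M": -3}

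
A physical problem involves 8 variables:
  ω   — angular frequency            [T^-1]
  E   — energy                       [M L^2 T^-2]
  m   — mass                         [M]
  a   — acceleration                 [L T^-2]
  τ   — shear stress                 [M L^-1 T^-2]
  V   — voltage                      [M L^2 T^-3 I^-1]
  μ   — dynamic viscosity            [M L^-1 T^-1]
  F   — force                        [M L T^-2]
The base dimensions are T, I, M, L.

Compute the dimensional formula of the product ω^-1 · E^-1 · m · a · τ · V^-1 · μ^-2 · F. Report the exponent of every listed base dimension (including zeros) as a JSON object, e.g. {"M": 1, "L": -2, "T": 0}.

{"T": 2, "I": 1, "M": -1, "L": -1}

Dimensional matrix (T×I×M×L by ω×E×m×a×τ×V×μ×F):
  T: [-1 -2  0 -2 -2 -3 -1 -2]
  I: [ 0  0  0  0  0 -1  0  0]
  M: [ 0  1  1  0  1  1  1  1]
  L: [ 0  2  0  1 -1  2 -1  1]
  [T]: (-1)·-1+(-1)·-2+(1)·0+(1)·-2+(1)·-2+(-1)·-3+(-2)·-1+(1)·-2 = 2
  [I]: (-1)·0+(-1)·0+(1)·0+(1)·0+(1)·0+(-1)·-1+(-2)·0+(1)·0 = 1
  [M]: (-1)·0+(-1)·1+(1)·1+(1)·0+(1)·1+(-1)·1+(-2)·1+(1)·1 = -1
  [L]: (-1)·0+(-1)·2+(1)·0+(1)·1+(1)·-1+(-1)·2+(-2)·-1+(1)·1 = -1
⇒ T^2 I M^-1 L^-1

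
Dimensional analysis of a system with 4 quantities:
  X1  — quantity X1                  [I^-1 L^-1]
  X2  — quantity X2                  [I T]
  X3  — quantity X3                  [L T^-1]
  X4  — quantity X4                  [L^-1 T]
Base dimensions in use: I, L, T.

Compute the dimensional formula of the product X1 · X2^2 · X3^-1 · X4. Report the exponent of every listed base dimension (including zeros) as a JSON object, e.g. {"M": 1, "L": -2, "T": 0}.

{"I": 1, "L": -3, "T": 4}

Write exponents as rows I,L,T / cols X1,X2,X3,X4:
  I: [-1  1  0  0]
  L: [-1  0  1 -1]
  T: [ 0  1 -1  1]
  [I]: (1)·-1+(2)·1+(-1)·0+(1)·0 = 1
  [L]: (1)·-1+(2)·0+(-1)·1+(1)·-1 = -3
  [T]: (1)·0+(2)·1+(-1)·-1+(1)·1 = 4
⇒ I L^-3 T^4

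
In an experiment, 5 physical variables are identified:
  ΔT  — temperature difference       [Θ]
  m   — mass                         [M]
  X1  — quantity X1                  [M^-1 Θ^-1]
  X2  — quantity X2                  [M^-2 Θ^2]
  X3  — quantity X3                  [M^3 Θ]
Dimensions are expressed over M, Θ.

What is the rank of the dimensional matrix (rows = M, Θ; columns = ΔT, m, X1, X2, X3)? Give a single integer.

Write exponents as rows M,Θ / cols ΔT,m,X1,X2,X3:
  M: [ 0  1 -1 -2  3]
  Θ: [ 1  0 -1  2  1]
Row reduction gives pivot columns ΔT,m; rank = 2

2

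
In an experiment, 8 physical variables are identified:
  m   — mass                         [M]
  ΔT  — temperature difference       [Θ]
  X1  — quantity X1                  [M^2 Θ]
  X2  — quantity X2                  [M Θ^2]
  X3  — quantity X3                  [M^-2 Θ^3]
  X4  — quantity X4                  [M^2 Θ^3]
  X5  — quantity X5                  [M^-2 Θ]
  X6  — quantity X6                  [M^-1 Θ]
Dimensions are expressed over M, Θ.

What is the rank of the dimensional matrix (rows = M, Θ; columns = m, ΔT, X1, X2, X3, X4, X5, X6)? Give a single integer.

Write exponents as rows M,Θ / cols m,ΔT,X1,X2,X3,X4,X5,X6:
  M: [ 1  0  2  1 -2  2 -2 -1]
  Θ: [ 0  1  1  2  3  3  1  1]
RREF → pivots at {m,ΔT} ⇒ r = 2

2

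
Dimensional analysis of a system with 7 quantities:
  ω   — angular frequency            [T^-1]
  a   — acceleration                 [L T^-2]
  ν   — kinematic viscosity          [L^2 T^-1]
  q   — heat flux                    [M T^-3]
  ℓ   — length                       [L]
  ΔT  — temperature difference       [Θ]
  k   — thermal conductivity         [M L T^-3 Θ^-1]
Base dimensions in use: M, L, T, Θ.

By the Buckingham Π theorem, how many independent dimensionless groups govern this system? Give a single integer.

3

Write exponents as rows M,L,T,Θ / cols ω,a,ν,q,ℓ,ΔT,k:
  M: [ 0  0  0  1  0  0  1]
  L: [ 0  1  2  0  1  0  1]
  T: [-1 -2 -1 -3  0  0 -3]
  Θ: [ 0  0  0  0  0  1 -1]
RREF → pivots at {ω,a,q,ΔT} ⇒ r = 4
7 vars − rank 4 = 3 Π groups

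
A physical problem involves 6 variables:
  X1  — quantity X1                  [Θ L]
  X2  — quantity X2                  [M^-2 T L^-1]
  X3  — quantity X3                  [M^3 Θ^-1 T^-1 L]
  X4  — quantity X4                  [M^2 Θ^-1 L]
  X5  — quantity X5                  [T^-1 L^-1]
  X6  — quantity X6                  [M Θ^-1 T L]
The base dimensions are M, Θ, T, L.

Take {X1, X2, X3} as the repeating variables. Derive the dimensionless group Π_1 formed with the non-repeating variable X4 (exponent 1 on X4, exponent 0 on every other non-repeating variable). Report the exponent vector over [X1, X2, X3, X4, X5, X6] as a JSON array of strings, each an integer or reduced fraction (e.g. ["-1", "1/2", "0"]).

Write exponents as rows M,Θ,T,L / cols X1,X2,X3,X4,X5,X6:
  M: [ 0 -2  3  2  0  1]
  Θ: [ 1  0 -1 -1  0 -1]
  T: [ 0  1 -1  0 -1  1]
  L: [ 1 -1  1  1 -1  1]
Row reduction gives pivot columns X1,X2,X3; rank = 3
Pivot set = {X1,X2,X3}, free = {X4,X5,X6}
RREF:
  r0: [   1    0    0    1   -2    2]
  r1: [   0    1    0    2   -3    4]
  r2: [   0    0    1    2   -2    3]
  r3: [   0    0    0    0    0    0]
Fix exponent of X4 at 1, X5 at 0, X6 at 0; solve each RREF row for its pivot's exponent:
  r0: exp(X1) + (1)·1 = 0 ⇒ exp(X1) = -1
  r1: exp(X2) + (2)·1 = 0 ⇒ exp(X2) = -2
  r2: exp(X3) + (2)·1 = 0 ⇒ exp(X3) = -2
Π_1 = X1^-1 · X2^-2 · X3^-2 · X4

["-1", "-2", "-2", "1", "0", "0"]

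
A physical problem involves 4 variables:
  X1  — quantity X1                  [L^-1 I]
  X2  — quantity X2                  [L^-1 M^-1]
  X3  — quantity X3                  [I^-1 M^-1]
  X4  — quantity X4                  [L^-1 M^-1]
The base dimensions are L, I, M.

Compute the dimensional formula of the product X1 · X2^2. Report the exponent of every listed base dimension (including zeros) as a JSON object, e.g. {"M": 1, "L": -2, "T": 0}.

{"L": -3, "I": 1, "M": -2}

Exponent matrix [L,I,M] × [X1,X2,X3,X4]:
  L: [-1 -1  0 -1]
  I: [ 1  0 -1  0]
  M: [ 0 -1 -1 -1]
  [L]: (1)·-1+(2)·-1 = -3
  [I]: (1)·1+(2)·0 = 1
  [M]: (1)·0+(2)·-1 = -2
⇒ L^-3 I M^-2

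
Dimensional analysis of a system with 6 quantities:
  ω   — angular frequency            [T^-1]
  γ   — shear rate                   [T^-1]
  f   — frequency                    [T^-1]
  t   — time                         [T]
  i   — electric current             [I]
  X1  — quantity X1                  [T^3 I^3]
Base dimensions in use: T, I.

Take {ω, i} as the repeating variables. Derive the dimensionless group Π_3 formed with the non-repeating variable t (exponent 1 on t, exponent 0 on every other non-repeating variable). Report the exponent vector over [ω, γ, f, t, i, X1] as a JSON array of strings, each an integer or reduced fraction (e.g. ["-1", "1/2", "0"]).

["1", "0", "0", "1", "0", "0"]

Dimensional matrix (T×I by ω×γ×f×t×i×X1):
  T: [-1 -1 -1  1  0  3]
  I: [ 0  0  0  0  1  3]
Echelon form has 2 nonzero rows (pivots: ω,i)
Repeat: ω,i; free: γ,f,t,X1
RREF:
  r0: [   1    1    1   -1    0   -3]
  r1: [   0    0    0    0    1    3]
Fix exponent of t at 1, γ at 0, f at 0, X1 at 0; solve each RREF row for its pivot's exponent:
  r0: exp(ω) + (-1)·1 = 0 ⇒ exp(ω) = 1
  r1: exp(i) + (0)·1 = 0 ⇒ exp(i) = 0
Π_3 = ω · t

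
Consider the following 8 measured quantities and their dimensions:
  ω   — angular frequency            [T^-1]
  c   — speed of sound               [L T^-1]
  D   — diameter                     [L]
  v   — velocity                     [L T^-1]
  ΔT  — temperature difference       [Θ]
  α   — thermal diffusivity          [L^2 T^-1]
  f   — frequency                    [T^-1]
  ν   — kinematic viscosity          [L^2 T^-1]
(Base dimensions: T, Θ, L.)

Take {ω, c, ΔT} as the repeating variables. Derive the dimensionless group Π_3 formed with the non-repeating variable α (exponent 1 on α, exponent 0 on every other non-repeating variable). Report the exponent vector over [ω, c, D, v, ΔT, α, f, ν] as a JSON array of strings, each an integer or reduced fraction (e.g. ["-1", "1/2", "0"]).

Write exponents as rows T,Θ,L / cols ω,c,D,v,ΔT,α,f,ν:
  T: [-1 -1  0 -1  0 -1 -1 -1]
  Θ: [ 0  0  0  0  1  0  0  0]
  L: [ 0  1  1  1  0  2  0  2]
Echelon form has 3 nonzero rows (pivots: ω,c,ΔT)
Pivot set = {ω,c,ΔT}, free = {D,v,α,f,ν}
RREF:
  r0: [   1    0   -1    0    0   -1    1   -1]
  r1: [   0    1    1    1    0    2    0    2]
  r2: [   0    0    0    0    1    0    0    0]
Fix exponent of α at 1, D at 0, v at 0, f at 0, ν at 0; solve each RREF row for its pivot's exponent:
  r0: exp(ω) + (-1)·1 = 0 ⇒ exp(ω) = 1
  r1: exp(c) + (2)·1 = 0 ⇒ exp(c) = -2
  r2: exp(ΔT) + (0)·1 = 0 ⇒ exp(ΔT) = 0
Π_3 = ω · c^-2 · α

["1", "-2", "0", "0", "0", "1", "0", "0"]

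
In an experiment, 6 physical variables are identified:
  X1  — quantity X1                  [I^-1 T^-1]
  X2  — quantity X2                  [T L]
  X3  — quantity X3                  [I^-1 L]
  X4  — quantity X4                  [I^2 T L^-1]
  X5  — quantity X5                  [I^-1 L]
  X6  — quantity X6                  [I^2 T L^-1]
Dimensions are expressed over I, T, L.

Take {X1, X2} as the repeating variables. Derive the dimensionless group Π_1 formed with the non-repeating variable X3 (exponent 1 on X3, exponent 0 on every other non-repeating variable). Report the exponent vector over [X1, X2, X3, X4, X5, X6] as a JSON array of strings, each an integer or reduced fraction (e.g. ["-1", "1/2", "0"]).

Dimensional matrix (I×T×L by X1×X2×X3×X4×X5×X6):
  I: [-1  0 -1  2 -1  2]
  T: [-1  1  0  1  0  1]
  L: [ 0  1  1 -1  1 -1]
Echelon form has 2 nonzero rows (pivots: X1,X2)
Repeat: X1,X2; free: X3,X4,X5,X6
RREF:
  r0: [   1    0    1   -2    1   -2]
  r1: [   0    1    1   -1    1   -1]
  r2: [   0    0    0    0    0    0]
Fix exponent of X3 at 1, X4 at 0, X5 at 0, X6 at 0; solve each RREF row for its pivot's exponent:
  r0: exp(X1) + (1)·1 = 0 ⇒ exp(X1) = -1
  r1: exp(X2) + (1)·1 = 0 ⇒ exp(X2) = -1
Π_1 = X1^-1 · X2^-1 · X3

["-1", "-1", "1", "0", "0", "0"]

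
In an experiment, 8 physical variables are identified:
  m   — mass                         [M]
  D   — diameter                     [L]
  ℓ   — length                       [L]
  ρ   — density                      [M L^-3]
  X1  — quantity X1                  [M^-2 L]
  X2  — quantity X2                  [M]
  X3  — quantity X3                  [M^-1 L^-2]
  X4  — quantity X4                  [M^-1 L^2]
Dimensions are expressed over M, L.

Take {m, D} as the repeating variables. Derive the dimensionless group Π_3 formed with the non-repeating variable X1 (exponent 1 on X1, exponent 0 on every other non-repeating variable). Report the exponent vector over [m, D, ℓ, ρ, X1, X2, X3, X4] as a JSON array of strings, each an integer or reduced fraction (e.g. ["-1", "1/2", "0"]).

["2", "-1", "0", "0", "1", "0", "0", "0"]

Write exponents as rows M,L / cols m,D,ℓ,ρ,X1,X2,X3,X4:
  M: [ 1  0  0  1 -2  1 -1 -1]
  L: [ 0  1  1 -3  1  0 -2  2]
RREF → pivots at {m,D} ⇒ r = 2
Repeat: m,D; free: ℓ,ρ,X1,X2,X3,X4
RREF:
  r0: [   1    0    0    1   -2    1   -1   -1]
  r1: [   0    1    1   -3    1    0   -2    2]
Fix exponent of X1 at 1, ℓ at 0, ρ at 0, X2 at 0, X3 at 0, X4 at 0; solve each RREF row for its pivot's exponent:
  r0: exp(m) + (-2)·1 = 0 ⇒ exp(m) = 2
  r1: exp(D) + (1)·1 = 0 ⇒ exp(D) = -1
Π_3 = m^2 · D^-1 · X1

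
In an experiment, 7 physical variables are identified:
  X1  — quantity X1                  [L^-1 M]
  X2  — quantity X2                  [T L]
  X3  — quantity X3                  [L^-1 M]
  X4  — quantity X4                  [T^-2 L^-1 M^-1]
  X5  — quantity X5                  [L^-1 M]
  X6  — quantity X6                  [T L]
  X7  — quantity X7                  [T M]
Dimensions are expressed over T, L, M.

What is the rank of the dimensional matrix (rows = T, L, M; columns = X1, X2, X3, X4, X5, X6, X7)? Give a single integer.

2

Write exponents as rows T,L,M / cols X1,X2,X3,X4,X5,X6,X7:
  T: [ 0  1  0 -2  0  1  1]
  L: [-1  1 -1 -1 -1  1  0]
  M: [ 1  0  1 -1  1  0  1]
Echelon form has 2 nonzero rows (pivots: X1,X2)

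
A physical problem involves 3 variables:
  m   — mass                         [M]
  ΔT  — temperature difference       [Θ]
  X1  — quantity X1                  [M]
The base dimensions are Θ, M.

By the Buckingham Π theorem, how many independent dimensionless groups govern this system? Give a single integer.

1

Exponent matrix [Θ,M] × [m,ΔT,X1]:
  Θ: [ 0  1  0]
  M: [ 1  0  1]
Echelon form has 2 nonzero rows (pivots: m,ΔT)
Π count = n − r = 3 − 2 = 1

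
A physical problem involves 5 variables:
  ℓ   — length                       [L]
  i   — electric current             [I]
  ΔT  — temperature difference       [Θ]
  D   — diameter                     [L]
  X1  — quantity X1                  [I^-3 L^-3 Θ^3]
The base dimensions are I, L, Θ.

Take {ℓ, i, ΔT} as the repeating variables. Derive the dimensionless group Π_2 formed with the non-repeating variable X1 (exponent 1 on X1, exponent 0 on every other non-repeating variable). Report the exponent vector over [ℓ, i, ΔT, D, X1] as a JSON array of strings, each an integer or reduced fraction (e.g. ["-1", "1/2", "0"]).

Dimensional matrix (I×L×Θ by ℓ×i×ΔT×D×X1):
  I: [ 0  1  0  0 -3]
  L: [ 1  0  0  1 -3]
  Θ: [ 0  0  1  0  3]
Row reduction gives pivot columns ℓ,i,ΔT; rank = 3
Pivot set = {ℓ,i,ΔT}, free = {D,X1}
RREF:
  r0: [   1    0    0    1   -3]
  r1: [   0    1    0    0   -3]
  r2: [   0    0    1    0    3]
Fix exponent of X1 at 1, D at 0; solve each RREF row for its pivot's exponent:
  r0: exp(ℓ) + (-3)·1 = 0 ⇒ exp(ℓ) = 3
  r1: exp(i) + (-3)·1 = 0 ⇒ exp(i) = 3
  r2: exp(ΔT) + (3)·1 = 0 ⇒ exp(ΔT) = -3
Π_2 = ℓ^3 · i^3 · ΔT^-3 · X1

["3", "3", "-3", "0", "1"]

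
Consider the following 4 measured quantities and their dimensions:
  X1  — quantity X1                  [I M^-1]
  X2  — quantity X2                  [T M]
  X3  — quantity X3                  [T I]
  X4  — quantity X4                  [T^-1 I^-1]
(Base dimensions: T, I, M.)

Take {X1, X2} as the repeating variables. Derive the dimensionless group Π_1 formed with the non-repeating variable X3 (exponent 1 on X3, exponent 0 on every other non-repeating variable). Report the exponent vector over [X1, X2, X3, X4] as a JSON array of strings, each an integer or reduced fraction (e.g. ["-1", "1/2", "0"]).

["-1", "-1", "1", "0"]

Dimensional matrix (T×I×M by X1×X2×X3×X4):
  T: [ 0  1  1 -1]
  I: [ 1  0  1 -1]
  M: [-1  1  0  0]
Row reduction gives pivot columns X1,X2; rank = 2
Repeat: X1,X2; free: X3,X4
RREF:
  r0: [   1    0    1   -1]
  r1: [   0    1    1   -1]
  r2: [   0    0    0    0]
Fix exponent of X3 at 1, X4 at 0; solve each RREF row for its pivot's exponent:
  r0: exp(X1) + (1)·1 = 0 ⇒ exp(X1) = -1
  r1: exp(X2) + (1)·1 = 0 ⇒ exp(X2) = -1
Π_1 = X1^-1 · X2^-1 · X3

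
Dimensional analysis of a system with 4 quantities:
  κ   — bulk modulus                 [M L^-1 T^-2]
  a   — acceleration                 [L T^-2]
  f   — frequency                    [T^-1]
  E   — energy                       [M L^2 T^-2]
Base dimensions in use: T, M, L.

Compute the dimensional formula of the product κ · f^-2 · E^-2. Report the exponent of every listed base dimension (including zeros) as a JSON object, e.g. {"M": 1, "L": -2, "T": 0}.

{"T": 4, "M": -1, "L": -5}

Write exponents as rows T,M,L / cols κ,a,f,E:
  T: [-2 -2 -1 -2]
  M: [ 1  0  0  1]
  L: [-1  1  0  2]
  [T]: (1)·-2+(-2)·-1+(-2)·-2 = 4
  [M]: (1)·1+(-2)·0+(-2)·1 = -1
  [L]: (1)·-1+(-2)·0+(-2)·2 = -5
⇒ T^4 M^-1 L^-5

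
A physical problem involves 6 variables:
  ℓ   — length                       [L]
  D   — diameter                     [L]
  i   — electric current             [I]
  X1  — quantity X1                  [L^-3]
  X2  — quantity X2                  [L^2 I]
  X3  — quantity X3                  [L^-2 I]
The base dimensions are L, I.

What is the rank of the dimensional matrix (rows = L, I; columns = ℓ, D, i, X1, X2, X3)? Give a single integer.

2

Exponent matrix [L,I] × [ℓ,D,i,X1,X2,X3]:
  L: [ 1  1  0 -3  2 -2]
  I: [ 0  0  1  0  1  1]
Echelon form has 2 nonzero rows (pivots: ℓ,i)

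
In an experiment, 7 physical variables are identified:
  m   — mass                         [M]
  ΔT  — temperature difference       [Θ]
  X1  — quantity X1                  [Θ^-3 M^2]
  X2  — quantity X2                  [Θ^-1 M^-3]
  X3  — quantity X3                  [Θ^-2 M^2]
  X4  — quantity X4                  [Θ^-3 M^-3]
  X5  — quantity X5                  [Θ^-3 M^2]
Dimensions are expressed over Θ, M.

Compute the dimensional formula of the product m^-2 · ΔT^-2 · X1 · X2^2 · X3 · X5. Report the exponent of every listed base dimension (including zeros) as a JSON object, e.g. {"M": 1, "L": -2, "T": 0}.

{"Θ": -12, "M": -2}

Write exponents as rows Θ,M / cols m,ΔT,X1,X2,X3,X4,X5:
  Θ: [ 0  1 -3 -1 -2 -3 -3]
  M: [ 1  0  2 -3  2 -3  2]
  [Θ]: (-2)·0+(-2)·1+(1)·-3+(2)·-1+(1)·-2+(1)·-3 = -12
  [M]: (-2)·1+(-2)·0+(1)·2+(2)·-3+(1)·2+(1)·2 = -2
⇒ Θ^-12 M^-2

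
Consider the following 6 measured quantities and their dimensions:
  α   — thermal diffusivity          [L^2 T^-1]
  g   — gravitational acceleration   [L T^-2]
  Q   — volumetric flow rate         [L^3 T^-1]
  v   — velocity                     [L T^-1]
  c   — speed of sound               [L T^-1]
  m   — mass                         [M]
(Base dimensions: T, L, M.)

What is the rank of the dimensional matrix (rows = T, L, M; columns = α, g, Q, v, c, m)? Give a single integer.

Exponent matrix [T,L,M] × [α,g,Q,v,c,m]:
  T: [-1 -2 -1 -1 -1  0]
  L: [ 2  1  3  1  1  0]
  M: [ 0  0  0  0  0  1]
Row reduction gives pivot columns α,g,m; rank = 3

3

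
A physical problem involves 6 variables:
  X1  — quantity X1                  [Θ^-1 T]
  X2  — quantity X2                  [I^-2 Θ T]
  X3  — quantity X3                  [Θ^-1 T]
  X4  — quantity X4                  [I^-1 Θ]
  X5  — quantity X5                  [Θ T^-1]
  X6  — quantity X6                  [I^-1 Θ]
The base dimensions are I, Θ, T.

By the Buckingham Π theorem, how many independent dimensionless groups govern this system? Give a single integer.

4

Exponent matrix [I,Θ,T] × [X1,X2,X3,X4,X5,X6]:
  I: [ 0 -2  0 -1  0 -1]
  Θ: [-1  1 -1  1  1  1]
  T: [ 1  1  1  0 -1  0]
Row reduction gives pivot columns X1,X2; rank = 2
6 vars − rank 2 = 4 Π groups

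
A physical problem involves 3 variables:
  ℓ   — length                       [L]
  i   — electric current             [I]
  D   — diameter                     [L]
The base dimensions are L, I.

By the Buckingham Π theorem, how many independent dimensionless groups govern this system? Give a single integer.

1

Exponent matrix [L,I] × [ℓ,i,D]:
  L: [ 1  0  1]
  I: [ 0  1  0]
Echelon form has 2 nonzero rows (pivots: ℓ,i)
n=3, r=2 ⇒ 1 dimensionless group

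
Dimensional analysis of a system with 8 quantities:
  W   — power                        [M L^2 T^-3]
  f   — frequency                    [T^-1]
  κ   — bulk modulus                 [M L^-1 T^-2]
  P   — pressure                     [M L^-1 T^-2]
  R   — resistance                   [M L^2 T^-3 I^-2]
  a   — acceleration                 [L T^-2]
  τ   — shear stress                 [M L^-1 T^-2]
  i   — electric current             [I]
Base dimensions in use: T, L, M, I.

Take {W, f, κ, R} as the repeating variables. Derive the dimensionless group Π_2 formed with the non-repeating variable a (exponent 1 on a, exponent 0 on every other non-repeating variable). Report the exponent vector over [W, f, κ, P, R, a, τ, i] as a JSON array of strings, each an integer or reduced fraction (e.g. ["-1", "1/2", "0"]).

["-1/3", "-5/3", "1/3", "0", "0", "1", "0", "0"]

Write exponents as rows T,L,M,I / cols W,f,κ,P,R,a,τ,i:
  T: [-3 -1 -2 -2 -3 -2 -2  0]
  L: [ 2  0 -1 -1  2  1 -1  0]
  M: [ 1  0  1  1  1  0  1  0]
  I: [ 0  0  0  0 -2  0  0  1]
RREF → pivots at {W,f,κ,R} ⇒ r = 4
Repeat: W,f,κ,R; free: P,a,τ,i
RREF:
  r0: [   1    0    0    0    0  1/3    0  1/2]
  r1: [   0    1    0    0    0  5/3    0    0]
  r2: [   0    0    1    1    0 -1/3    1    0]
  r3: [   0    0    0    0    1    0    0 -1/2]
Fix exponent of a at 1, P at 0, τ at 0, i at 0; solve each RREF row for its pivot's exponent:
  r0: exp(W) + (1/3)·1 = 0 ⇒ exp(W) = -1/3
  r1: exp(f) + (5/3)·1 = 0 ⇒ exp(f) = -5/3
  r2: exp(κ) + (-1/3)·1 = 0 ⇒ exp(κ) = 1/3
  r3: exp(R) + (0)·1 = 0 ⇒ exp(R) = 0
Π_2 = W^(-1/3) · f^(-5/3) · κ^(1/3) · a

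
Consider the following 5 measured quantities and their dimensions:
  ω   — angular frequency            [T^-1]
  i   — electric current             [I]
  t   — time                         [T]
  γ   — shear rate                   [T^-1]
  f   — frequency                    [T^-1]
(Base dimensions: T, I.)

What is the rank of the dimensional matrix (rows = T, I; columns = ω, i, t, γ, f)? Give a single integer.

Dimensional matrix (T×I by ω×i×t×γ×f):
  T: [-1  0  1 -1 -1]
  I: [ 0  1  0  0  0]
Echelon form has 2 nonzero rows (pivots: ω,i)

2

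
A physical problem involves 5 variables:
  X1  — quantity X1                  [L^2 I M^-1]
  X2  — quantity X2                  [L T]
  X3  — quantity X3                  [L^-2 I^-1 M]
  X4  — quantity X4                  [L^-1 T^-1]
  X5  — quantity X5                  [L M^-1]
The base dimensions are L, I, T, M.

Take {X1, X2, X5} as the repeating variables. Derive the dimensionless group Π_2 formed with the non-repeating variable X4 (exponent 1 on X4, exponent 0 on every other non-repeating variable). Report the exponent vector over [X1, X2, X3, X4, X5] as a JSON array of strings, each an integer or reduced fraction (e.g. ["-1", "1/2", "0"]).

Dimensional matrix (L×I×T×M by X1×X2×X3×X4×X5):
  L: [ 2  1 -2 -1  1]
  I: [ 1  0 -1  0  0]
  T: [ 0  1  0 -1  0]
  M: [-1  0  1  0 -1]
Row reduction gives pivot columns X1,X2,X5; rank = 3
Pivot set = {X1,X2,X5}, free = {X3,X4}
RREF:
  r0: [   1    0   -1    0    0]
  r1: [   0    1    0   -1    0]
  r2: [   0    0    0    0    1]
  r3: [   0    0    0    0    0]
Fix exponent of X4 at 1, X3 at 0; solve each RREF row for its pivot's exponent:
  r0: exp(X1) + (0)·1 = 0 ⇒ exp(X1) = 0
  r1: exp(X2) + (-1)·1 = 0 ⇒ exp(X2) = 1
  r2: exp(X5) + (0)·1 = 0 ⇒ exp(X5) = 0
Π_2 = X2 · X4

["0", "1", "0", "1", "0"]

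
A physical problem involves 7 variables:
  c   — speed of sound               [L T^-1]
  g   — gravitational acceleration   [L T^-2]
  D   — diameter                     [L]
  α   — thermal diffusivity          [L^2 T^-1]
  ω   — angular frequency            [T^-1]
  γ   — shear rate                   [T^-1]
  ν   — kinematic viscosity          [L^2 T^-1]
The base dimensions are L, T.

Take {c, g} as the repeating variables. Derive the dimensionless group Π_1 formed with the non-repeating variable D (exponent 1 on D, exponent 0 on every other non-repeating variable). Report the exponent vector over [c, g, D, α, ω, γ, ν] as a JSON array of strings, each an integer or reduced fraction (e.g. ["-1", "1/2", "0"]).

Write exponents as rows L,T / cols c,g,D,α,ω,γ,ν:
  L: [ 1  1  1  2  0  0  2]
  T: [-1 -2  0 -1 -1 -1 -1]
Row reduction gives pivot columns c,g; rank = 2
Repeat: c,g; free: D,α,ω,γ,ν
RREF:
  r0: [   1    0    2    3   -1   -1    3]
  r1: [   0    1   -1   -1    1    1   -1]
Fix exponent of D at 1, α at 0, ω at 0, γ at 0, ν at 0; solve each RREF row for its pivot's exponent:
  r0: exp(c) + (2)·1 = 0 ⇒ exp(c) = -2
  r1: exp(g) + (-1)·1 = 0 ⇒ exp(g) = 1
Π_1 = c^-2 · g · D

["-2", "1", "1", "0", "0", "0", "0"]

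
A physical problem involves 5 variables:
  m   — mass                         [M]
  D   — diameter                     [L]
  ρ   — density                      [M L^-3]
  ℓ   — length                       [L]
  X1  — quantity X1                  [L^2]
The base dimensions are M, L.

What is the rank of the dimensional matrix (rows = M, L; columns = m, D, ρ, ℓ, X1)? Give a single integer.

2

Write exponents as rows M,L / cols m,D,ρ,ℓ,X1:
  M: [ 1  0  1  0  0]
  L: [ 0  1 -3  1  2]
RREF → pivots at {m,D} ⇒ r = 2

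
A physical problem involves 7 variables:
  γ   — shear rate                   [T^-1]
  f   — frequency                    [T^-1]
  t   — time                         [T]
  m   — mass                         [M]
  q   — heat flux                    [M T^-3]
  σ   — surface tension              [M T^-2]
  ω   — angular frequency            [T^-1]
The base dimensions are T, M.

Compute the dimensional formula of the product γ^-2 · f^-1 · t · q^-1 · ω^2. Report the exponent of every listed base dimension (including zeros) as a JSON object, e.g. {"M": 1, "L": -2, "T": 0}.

{"T": 5, "M": -1}

Exponent matrix [T,M] × [γ,f,t,m,q,σ,ω]:
  T: [-1 -1  1  0 -3 -2 -1]
  M: [ 0  0  0  1  1  1  0]
  [T]: (-2)·-1+(-1)·-1+(1)·1+(-1)·-3+(2)·-1 = 5
  [M]: (-2)·0+(-1)·0+(1)·0+(-1)·1+(2)·0 = -1
⇒ T^5 M^-1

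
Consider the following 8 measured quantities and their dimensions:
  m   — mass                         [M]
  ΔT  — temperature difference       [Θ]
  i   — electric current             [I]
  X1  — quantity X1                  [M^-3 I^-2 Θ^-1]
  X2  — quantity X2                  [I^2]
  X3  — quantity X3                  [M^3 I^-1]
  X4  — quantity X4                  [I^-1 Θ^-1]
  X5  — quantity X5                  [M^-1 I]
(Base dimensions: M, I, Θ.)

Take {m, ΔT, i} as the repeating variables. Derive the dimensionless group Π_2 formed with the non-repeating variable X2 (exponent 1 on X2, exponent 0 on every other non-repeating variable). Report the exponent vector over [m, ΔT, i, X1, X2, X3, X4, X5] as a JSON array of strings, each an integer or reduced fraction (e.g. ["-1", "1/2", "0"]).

["0", "0", "-2", "0", "1", "0", "0", "0"]

Dimensional matrix (M×I×Θ by m×ΔT×i×X1×X2×X3×X4×X5):
  M: [ 1  0  0 -3  0  3  0 -1]
  I: [ 0  0  1 -2  2 -1 -1  1]
  Θ: [ 0  1  0 -1  0  0 -1  0]
Echelon form has 3 nonzero rows (pivots: m,ΔT,i)
Repeat: m,ΔT,i; free: X1,X2,X3,X4,X5
RREF:
  r0: [   1    0    0   -3    0    3    0   -1]
  r1: [   0    1    0   -1    0    0   -1    0]
  r2: [   0    0    1   -2    2   -1   -1    1]
Fix exponent of X2 at 1, X1 at 0, X3 at 0, X4 at 0, X5 at 0; solve each RREF row for its pivot's exponent:
  r0: exp(m) + (0)·1 = 0 ⇒ exp(m) = 0
  r1: exp(ΔT) + (0)·1 = 0 ⇒ exp(ΔT) = 0
  r2: exp(i) + (2)·1 = 0 ⇒ exp(i) = -2
Π_2 = i^-2 · X2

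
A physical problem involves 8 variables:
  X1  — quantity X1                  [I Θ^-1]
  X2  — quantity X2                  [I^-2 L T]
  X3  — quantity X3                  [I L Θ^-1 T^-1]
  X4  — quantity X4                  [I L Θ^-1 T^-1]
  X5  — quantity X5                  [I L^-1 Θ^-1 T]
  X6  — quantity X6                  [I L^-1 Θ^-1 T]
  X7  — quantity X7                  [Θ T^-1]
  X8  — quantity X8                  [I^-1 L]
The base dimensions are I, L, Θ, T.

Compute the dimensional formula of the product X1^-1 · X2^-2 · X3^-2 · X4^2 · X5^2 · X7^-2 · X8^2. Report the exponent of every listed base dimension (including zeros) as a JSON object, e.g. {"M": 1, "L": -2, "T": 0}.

Dimensional matrix (I×L×Θ×T by X1×X2×X3×X4×X5×X6×X7×X8):
  I: [ 1 -2  1  1  1  1  0 -1]
  L: [ 0  1  1  1 -1 -1  0  1]
  Θ: [-1  0 -1 -1 -1 -1  1  0]
  T: [ 0  1 -1 -1  1  1 -1  0]
  [I]: (-1)·1+(-2)·-2+(-2)·1+(2)·1+(2)·1+(-2)·0+(2)·-1 = 3
  [L]: (-1)·0+(-2)·1+(-2)·1+(2)·1+(2)·-1+(-2)·0+(2)·1 = -2
  [Θ]: (-1)·-1+(-2)·0+(-2)·-1+(2)·-1+(2)·-1+(-2)·1+(2)·0 = -3
  [T]: (-1)·0+(-2)·1+(-2)·-1+(2)·-1+(2)·1+(-2)·-1+(2)·0 = 2
⇒ I^3 L^-2 Θ^-3 T^2

{"I": 3, "L": -2, "Θ": -3, "T": 2}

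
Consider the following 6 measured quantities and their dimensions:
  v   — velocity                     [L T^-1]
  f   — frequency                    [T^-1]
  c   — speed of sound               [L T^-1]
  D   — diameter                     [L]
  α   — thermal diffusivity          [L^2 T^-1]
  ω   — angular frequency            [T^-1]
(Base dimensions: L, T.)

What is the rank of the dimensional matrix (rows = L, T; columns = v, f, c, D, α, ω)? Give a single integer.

2

Exponent matrix [L,T] × [v,f,c,D,α,ω]:
  L: [ 1  0  1  1  2  0]
  T: [-1 -1 -1  0 -1 -1]
Echelon form has 2 nonzero rows (pivots: v,f)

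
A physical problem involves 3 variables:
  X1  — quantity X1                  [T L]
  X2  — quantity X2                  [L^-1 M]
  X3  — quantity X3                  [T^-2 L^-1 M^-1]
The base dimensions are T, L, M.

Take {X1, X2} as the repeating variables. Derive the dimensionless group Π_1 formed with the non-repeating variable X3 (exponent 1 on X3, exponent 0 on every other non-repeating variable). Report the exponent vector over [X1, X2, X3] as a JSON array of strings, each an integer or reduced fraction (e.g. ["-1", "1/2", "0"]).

Exponent matrix [T,L,M] × [X1,X2,X3]:
  T: [ 1  0 -2]
  L: [ 1 -1 -1]
  M: [ 0  1 -1]
Row reduction gives pivot columns X1,X2; rank = 2
Repeat: X1,X2; free: X3
RREF:
  r0: [   1    0   -2]
  r1: [   0    1   -1]
  r2: [   0    0    0]
Fix exponent of X3 at 1; solve each RREF row for its pivot's exponent:
  r0: exp(X1) + (-2)·1 = 0 ⇒ exp(X1) = 2
  r1: exp(X2) + (-1)·1 = 0 ⇒ exp(X2) = 1
Π_1 = X1^2 · X2 · X3

["2", "1", "1"]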